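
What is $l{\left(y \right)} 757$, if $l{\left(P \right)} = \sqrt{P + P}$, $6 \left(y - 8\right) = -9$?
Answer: $757 \sqrt{13} \approx 2729.4$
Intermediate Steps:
$y = \frac{13}{2}$ ($y = 8 + \frac{1}{6} \left(-9\right) = 8 - \frac{3}{2} = \frac{13}{2} \approx 6.5$)
$l{\left(P \right)} = \sqrt{2} \sqrt{P}$ ($l{\left(P \right)} = \sqrt{2 P} = \sqrt{2} \sqrt{P}$)
$l{\left(y \right)} 757 = \sqrt{2} \sqrt{\frac{13}{2}} \cdot 757 = \sqrt{2} \frac{\sqrt{26}}{2} \cdot 757 = \sqrt{13} \cdot 757 = 757 \sqrt{13}$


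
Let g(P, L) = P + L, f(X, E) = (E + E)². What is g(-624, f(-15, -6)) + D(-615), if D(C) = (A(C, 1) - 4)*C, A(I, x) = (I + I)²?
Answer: -930431520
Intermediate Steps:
A(I, x) = 4*I² (A(I, x) = (2*I)² = 4*I²)
f(X, E) = 4*E² (f(X, E) = (2*E)² = 4*E²)
D(C) = C*(-4 + 4*C²) (D(C) = (4*C² - 4)*C = (-4 + 4*C²)*C = C*(-4 + 4*C²))
g(P, L) = L + P
g(-624, f(-15, -6)) + D(-615) = (4*(-6)² - 624) + 4*(-615)*(-1 + (-615)²) = (4*36 - 624) + 4*(-615)*(-1 + 378225) = (144 - 624) + 4*(-615)*378224 = -480 - 930431040 = -930431520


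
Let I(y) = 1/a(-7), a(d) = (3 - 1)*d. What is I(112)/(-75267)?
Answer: 1/1053738 ≈ 9.4900e-7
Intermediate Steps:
a(d) = 2*d
I(y) = -1/14 (I(y) = 1/(2*(-7)) = 1/(-14) = -1/14)
I(112)/(-75267) = -1/14/(-75267) = -1/14*(-1/75267) = 1/1053738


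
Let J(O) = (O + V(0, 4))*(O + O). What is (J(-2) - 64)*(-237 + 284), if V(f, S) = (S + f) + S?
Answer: -4136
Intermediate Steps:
V(f, S) = f + 2*S
J(O) = 2*O*(8 + O) (J(O) = (O + (0 + 2*4))*(O + O) = (O + (0 + 8))*(2*O) = (O + 8)*(2*O) = (8 + O)*(2*O) = 2*O*(8 + O))
(J(-2) - 64)*(-237 + 284) = (2*(-2)*(8 - 2) - 64)*(-237 + 284) = (2*(-2)*6 - 64)*47 = (-24 - 64)*47 = -88*47 = -4136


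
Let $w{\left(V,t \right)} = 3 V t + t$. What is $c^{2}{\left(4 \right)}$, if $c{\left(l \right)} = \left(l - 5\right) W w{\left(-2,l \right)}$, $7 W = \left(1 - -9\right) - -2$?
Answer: $\frac{57600}{49} \approx 1175.5$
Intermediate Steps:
$w{\left(V,t \right)} = t + 3 V t$ ($w{\left(V,t \right)} = 3 V t + t = t + 3 V t$)
$W = \frac{12}{7}$ ($W = \frac{\left(1 - -9\right) - -2}{7} = \frac{\left(1 + 9\right) + 2}{7} = \frac{10 + 2}{7} = \frac{1}{7} \cdot 12 = \frac{12}{7} \approx 1.7143$)
$c{\left(l \right)} = - 5 l \left(- \frac{60}{7} + \frac{12 l}{7}\right)$ ($c{\left(l \right)} = \left(l - 5\right) \frac{12}{7} l \left(1 + 3 \left(-2\right)\right) = \left(-5 + l\right) \frac{12}{7} l \left(1 - 6\right) = \left(- \frac{60}{7} + \frac{12 l}{7}\right) l \left(-5\right) = \left(- \frac{60}{7} + \frac{12 l}{7}\right) \left(- 5 l\right) = - 5 l \left(- \frac{60}{7} + \frac{12 l}{7}\right)$)
$c^{2}{\left(4 \right)} = \left(\frac{60}{7} \cdot 4 \left(5 - 4\right)\right)^{2} = \left(\frac{60}{7} \cdot 4 \cdot 1\right)^{2} = \left(\frac{240}{7}\right)^{2} = \frac{57600}{49}$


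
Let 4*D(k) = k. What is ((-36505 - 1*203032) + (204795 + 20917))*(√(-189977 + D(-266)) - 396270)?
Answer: 5478432750 - 13825*I*√760174/2 ≈ 5.4784e+9 - 6.0269e+6*I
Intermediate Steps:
D(k) = k/4
((-36505 - 1*203032) + (204795 + 20917))*(√(-189977 + D(-266)) - 396270) = ((-36505 - 1*203032) + (204795 + 20917))*(√(-189977 + (¼)*(-266)) - 396270) = ((-36505 - 203032) + 225712)*(√(-189977 - 133/2) - 396270) = (-239537 + 225712)*(√(-380087/2) - 396270) = -13825*(I*√760174/2 - 396270) = -13825*(-396270 + I*√760174/2) = 5478432750 - 13825*I*√760174/2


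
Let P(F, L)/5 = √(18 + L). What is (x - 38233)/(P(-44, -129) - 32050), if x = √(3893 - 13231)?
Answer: 49014706/41088211 + √1036518/205441055 - 1282*I*√9338/41088211 + 38233*I*√111/205441055 ≈ 1.1929 - 0.0010544*I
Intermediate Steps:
P(F, L) = 5*√(18 + L)
x = I*√9338 (x = √(-9338) = I*√9338 ≈ 96.633*I)
(x - 38233)/(P(-44, -129) - 32050) = (I*√9338 - 38233)/(5*√(18 - 129) - 32050) = (-38233 + I*√9338)/(5*√(-111) - 32050) = (-38233 + I*√9338)/(5*(I*√111) - 32050) = (-38233 + I*√9338)/(5*I*√111 - 32050) = (-38233 + I*√9338)/(-32050 + 5*I*√111)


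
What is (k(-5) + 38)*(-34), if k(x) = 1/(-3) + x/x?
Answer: -3944/3 ≈ -1314.7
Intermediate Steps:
k(x) = 2/3 (k(x) = 1*(-1/3) + 1 = -1/3 + 1 = 2/3)
(k(-5) + 38)*(-34) = (2/3 + 38)*(-34) = (116/3)*(-34) = -3944/3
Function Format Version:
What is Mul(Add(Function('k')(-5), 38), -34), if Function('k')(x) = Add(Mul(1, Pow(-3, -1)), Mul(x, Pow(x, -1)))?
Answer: Rational(-3944, 3) ≈ -1314.7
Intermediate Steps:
Function('k')(x) = Rational(2, 3) (Function('k')(x) = Add(Mul(1, Rational(-1, 3)), 1) = Add(Rational(-1, 3), 1) = Rational(2, 3))
Mul(Add(Function('k')(-5), 38), -34) = Mul(Add(Rational(2, 3), 38), -34) = Mul(Rational(116, 3), -34) = Rational(-3944, 3)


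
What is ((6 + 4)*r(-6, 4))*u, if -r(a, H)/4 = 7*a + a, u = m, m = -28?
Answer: -53760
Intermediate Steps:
u = -28
r(a, H) = -32*a (r(a, H) = -4*(7*a + a) = -32*a)
((6 + 4)*r(-6, 4))*u = ((6 + 4)*(-32*(-6)))*(-28) = (10*192)*(-28) = 1920*(-28) = -53760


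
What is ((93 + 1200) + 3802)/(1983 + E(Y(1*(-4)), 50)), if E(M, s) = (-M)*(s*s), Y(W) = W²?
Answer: -5095/38017 ≈ -0.13402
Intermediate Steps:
E(M, s) = -M*s² (E(M, s) = (-M)*s² = -M*s²)
((93 + 1200) + 3802)/(1983 + E(Y(1*(-4)), 50)) = ((93 + 1200) + 3802)/(1983 - 1*(1*(-4))²*50²) = (1293 + 3802)/(1983 - 1*(-4)²*2500) = 5095/(1983 - 1*16*2500) = 5095/(1983 - 40000) = 5095/(-38017) = 5095*(-1/38017) = -5095/38017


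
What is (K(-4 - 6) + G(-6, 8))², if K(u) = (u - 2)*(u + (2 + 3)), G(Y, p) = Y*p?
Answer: 144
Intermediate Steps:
K(u) = (-2 + u)*(5 + u) (K(u) = (-2 + u)*(u + 5) = (-2 + u)*(5 + u))
(K(-4 - 6) + G(-6, 8))² = ((-10 + (-4 - 6)² + 3*(-4 - 6)) - 6*8)² = ((-10 + (-10)² + 3*(-10)) - 48)² = ((-10 + 100 - 30) - 48)² = (60 - 48)² = 12² = 144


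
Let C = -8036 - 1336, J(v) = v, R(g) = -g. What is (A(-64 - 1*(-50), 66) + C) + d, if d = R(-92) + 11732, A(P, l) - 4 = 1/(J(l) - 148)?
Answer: 201391/82 ≈ 2456.0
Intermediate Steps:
A(P, l) = 4 + 1/(-148 + l) (A(P, l) = 4 + 1/(l - 148) = 4 + 1/(-148 + l))
C = -9372
d = 11824 (d = -1*(-92) + 11732 = 92 + 11732 = 11824)
(A(-64 - 1*(-50), 66) + C) + d = ((-591 + 4*66)/(-148 + 66) - 9372) + 11824 = ((-591 + 264)/(-82) - 9372) + 11824 = (-1/82*(-327) - 9372) + 11824 = (327/82 - 9372) + 11824 = -768177/82 + 11824 = 201391/82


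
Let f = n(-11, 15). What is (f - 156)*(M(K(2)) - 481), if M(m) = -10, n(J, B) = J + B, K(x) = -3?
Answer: 74632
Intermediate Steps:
n(J, B) = B + J
f = 4 (f = 15 - 11 = 4)
(f - 156)*(M(K(2)) - 481) = (4 - 156)*(-10 - 481) = -152*(-491) = 74632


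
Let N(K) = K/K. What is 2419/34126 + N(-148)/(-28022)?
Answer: 16937773/239069693 ≈ 0.070849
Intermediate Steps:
N(K) = 1
2419/34126 + N(-148)/(-28022) = 2419/34126 + 1/(-28022) = 2419*(1/34126) + 1*(-1/28022) = 2419/34126 - 1/28022 = 16937773/239069693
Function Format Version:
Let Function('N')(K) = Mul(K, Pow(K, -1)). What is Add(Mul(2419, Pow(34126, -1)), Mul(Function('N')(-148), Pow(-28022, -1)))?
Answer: Rational(16937773, 239069693) ≈ 0.070849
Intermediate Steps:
Function('N')(K) = 1
Add(Mul(2419, Pow(34126, -1)), Mul(Function('N')(-148), Pow(-28022, -1))) = Add(Mul(2419, Pow(34126, -1)), Mul(1, Pow(-28022, -1))) = Add(Mul(2419, Rational(1, 34126)), Mul(1, Rational(-1, 28022))) = Add(Rational(2419, 34126), Rational(-1, 28022)) = Rational(16937773, 239069693)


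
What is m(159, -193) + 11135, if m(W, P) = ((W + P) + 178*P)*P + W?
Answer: 6648178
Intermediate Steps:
m(W, P) = W + P*(W + 179*P) (m(W, P) = ((P + W) + 178*P)*P + W = (W + 179*P)*P + W = P*(W + 179*P) + W = W + P*(W + 179*P))
m(159, -193) + 11135 = (159 + 179*(-193)² - 193*159) + 11135 = (159 + 179*37249 - 30687) + 11135 = (159 + 6667571 - 30687) + 11135 = 6637043 + 11135 = 6648178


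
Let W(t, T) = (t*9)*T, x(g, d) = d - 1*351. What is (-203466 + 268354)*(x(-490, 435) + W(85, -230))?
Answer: -11411593008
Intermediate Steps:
x(g, d) = -351 + d (x(g, d) = d - 351 = -351 + d)
W(t, T) = 9*T*t (W(t, T) = (9*t)*T = 9*T*t)
(-203466 + 268354)*(x(-490, 435) + W(85, -230)) = (-203466 + 268354)*((-351 + 435) + 9*(-230)*85) = 64888*(84 - 175950) = 64888*(-175866) = -11411593008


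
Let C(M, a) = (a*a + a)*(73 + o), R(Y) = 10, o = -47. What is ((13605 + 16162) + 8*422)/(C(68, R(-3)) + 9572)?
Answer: 33143/12432 ≈ 2.6659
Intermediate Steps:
C(M, a) = 26*a + 26*a**2 (C(M, a) = (a*a + a)*(73 - 47) = (a**2 + a)*26 = (a + a**2)*26 = 26*a + 26*a**2)
((13605 + 16162) + 8*422)/(C(68, R(-3)) + 9572) = ((13605 + 16162) + 8*422)/(26*10*(1 + 10) + 9572) = (29767 + 3376)/(26*10*11 + 9572) = 33143/(2860 + 9572) = 33143/12432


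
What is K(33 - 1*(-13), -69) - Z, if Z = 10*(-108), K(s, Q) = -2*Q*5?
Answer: 1770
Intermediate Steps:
K(s, Q) = -10*Q
Z = -1080
K(33 - 1*(-13), -69) - Z = -10*(-69) - 1*(-1080) = 690 + 1080 = 1770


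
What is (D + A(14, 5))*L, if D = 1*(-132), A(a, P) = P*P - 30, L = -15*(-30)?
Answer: -61650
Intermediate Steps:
L = 450
A(a, P) = -30 + P² (A(a, P) = P² - 30 = -30 + P²)
D = -132
(D + A(14, 5))*L = (-132 + (-30 + 5²))*450 = (-132 + (-30 + 25))*450 = (-132 - 5)*450 = -137*450 = -61650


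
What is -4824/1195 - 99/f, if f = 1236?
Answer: -2026923/492340 ≈ -4.1169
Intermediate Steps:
-4824/1195 - 99/f = -4824/1195 - 99/1236 = -4824*1/1195 - 99*1/1236 = -4824/1195 - 33/412 = -2026923/492340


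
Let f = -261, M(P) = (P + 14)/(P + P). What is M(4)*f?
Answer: -2349/4 ≈ -587.25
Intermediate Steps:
M(P) = (14 + P)/(2*P) (M(P) = (14 + P)/((2*P)) = (14 + P)*(1/(2*P)) = (14 + P)/(2*P))
M(4)*f = ((½)*(14 + 4)/4)*(-261) = ((½)*(¼)*18)*(-261) = (9/4)*(-261) = -2349/4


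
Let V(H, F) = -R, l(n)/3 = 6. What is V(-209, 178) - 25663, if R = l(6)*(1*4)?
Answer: -25735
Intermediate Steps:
l(n) = 18 (l(n) = 3*6 = 18)
R = 72 (R = 18*(1*4) = 18*4 = 72)
V(H, F) = -72 (V(H, F) = -1*72 = -72)
V(-209, 178) - 25663 = -72 - 25663 = -25735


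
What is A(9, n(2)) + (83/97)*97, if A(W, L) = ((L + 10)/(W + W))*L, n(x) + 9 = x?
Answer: 491/6 ≈ 81.833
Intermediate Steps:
n(x) = -9 + x
A(W, L) = L*(10 + L)/(2*W) (A(W, L) = ((10 + L)/((2*W)))*L = ((10 + L)*(1/(2*W)))*L = ((10 + L)/(2*W))*L = L*(10 + L)/(2*W))
A(9, n(2)) + (83/97)*97 = (½)*(-9 + 2)*(10 + (-9 + 2))/9 + (83/97)*97 = (½)*(-7)*(⅑)*(10 - 7) + (83*(1/97))*97 = (½)*(-7)*(⅑)*3 + (83/97)*97 = -7/6 + 83 = 491/6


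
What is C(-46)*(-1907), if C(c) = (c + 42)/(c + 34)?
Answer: -1907/3 ≈ -635.67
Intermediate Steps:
C(c) = (42 + c)/(34 + c)
C(-46)*(-1907) = ((42 - 46)/(34 - 46))*(-1907) = (-4/(-12))*(-1907) = -1/12*(-4)*(-1907) = (1/3)*(-1907) = -1907/3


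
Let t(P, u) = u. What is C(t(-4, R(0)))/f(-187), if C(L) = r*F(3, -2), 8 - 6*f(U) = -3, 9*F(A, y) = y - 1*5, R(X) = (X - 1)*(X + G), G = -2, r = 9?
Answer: -42/11 ≈ -3.8182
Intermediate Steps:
R(X) = (-1 + X)*(-2 + X) (R(X) = (X - 1)*(X - 2) = (-1 + X)*(-2 + X))
F(A, y) = -5/9 + y/9 (F(A, y) = (y - 1*5)/9 = (y - 5)/9 = (-5 + y)/9 = -5/9 + y/9)
f(U) = 11/6 (f(U) = 4/3 - ⅙*(-3) = 4/3 + ½ = 11/6)
C(L) = -7 (C(L) = 9*(-5/9 + (⅑)*(-2)) = 9*(-5/9 - 2/9) = 9*(-7/9) = -7)
C(t(-4, R(0)))/f(-187) = -7/11/6 = -7*6/11 = -42/11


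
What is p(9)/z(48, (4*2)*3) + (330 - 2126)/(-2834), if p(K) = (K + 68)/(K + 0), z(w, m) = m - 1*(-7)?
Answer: 359651/395343 ≈ 0.90972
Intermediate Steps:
z(w, m) = 7 + m (z(w, m) = m + 7 = 7 + m)
p(K) = (68 + K)/K
p(9)/z(48, (4*2)*3) + (330 - 2126)/(-2834) = ((68 + 9)/9)/(7 + (4*2)*3) + (330 - 2126)/(-2834) = ((⅑)*77)/(7 + 8*3) - 1796*(-1/2834) = 77/(9*(7 + 24)) + 898/1417 = (77/9)/31 + 898/1417 = (77/9)*(1/31) + 898/1417 = 77/279 + 898/1417 = 359651/395343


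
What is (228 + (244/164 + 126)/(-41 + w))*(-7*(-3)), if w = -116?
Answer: 30710589/6437 ≈ 4770.9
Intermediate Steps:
(228 + (244/164 + 126)/(-41 + w))*(-7*(-3)) = (228 + (244/164 + 126)/(-41 - 116))*(-7*(-3)) = (228 + (244*(1/164) + 126)/(-157))*21 = (228 + (61/41 + 126)*(-1/157))*21 = (228 + (5227/41)*(-1/157))*21 = (228 - 5227/6437)*21 = (1462409/6437)*21 = 30710589/6437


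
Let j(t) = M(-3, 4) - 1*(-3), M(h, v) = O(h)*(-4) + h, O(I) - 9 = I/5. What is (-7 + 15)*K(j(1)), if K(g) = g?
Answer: -1344/5 ≈ -268.80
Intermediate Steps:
O(I) = 9 + I/5
M(h, v) = -36 + h/5 (M(h, v) = (9 + h/5)*(-4) + h = (-36 - 4*h/5) + h = -36 + h/5)
j(t) = -168/5 (j(t) = (-36 + (⅕)*(-3)) - 1*(-3) = (-36 - ⅗) + 3 = -183/5 + 3 = -168/5)
(-7 + 15)*K(j(1)) = (-7 + 15)*(-168/5) = 8*(-168/5) = -1344/5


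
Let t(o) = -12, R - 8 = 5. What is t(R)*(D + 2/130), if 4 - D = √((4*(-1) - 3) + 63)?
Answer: -3132/65 + 24*√14 ≈ 41.615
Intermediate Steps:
R = 13 (R = 8 + 5 = 13)
D = 4 - 2*√14 (D = 4 - √((4*(-1) - 3) + 63) = 4 - √((-4 - 3) + 63) = 4 - √(-7 + 63) = 4 - √56 = 4 - 2*√14 ≈ -3.4833)
t(R)*(D + 2/130) = -12*((4 - 2*√14) + 2/130) = -12*((4 - 2*√14) + 2*(1/130)) = -12*((4 - 2*√14) + 1/65) = -12*(261/65 - 2*√14) = -3132/65 + 24*√14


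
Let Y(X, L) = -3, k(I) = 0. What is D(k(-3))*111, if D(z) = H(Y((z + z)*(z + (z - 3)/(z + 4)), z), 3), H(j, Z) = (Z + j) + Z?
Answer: 333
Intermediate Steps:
H(j, Z) = j + 2*Z
D(z) = 3 (D(z) = -3 + 2*3 = -3 + 6 = 3)
D(k(-3))*111 = 3*111 = 333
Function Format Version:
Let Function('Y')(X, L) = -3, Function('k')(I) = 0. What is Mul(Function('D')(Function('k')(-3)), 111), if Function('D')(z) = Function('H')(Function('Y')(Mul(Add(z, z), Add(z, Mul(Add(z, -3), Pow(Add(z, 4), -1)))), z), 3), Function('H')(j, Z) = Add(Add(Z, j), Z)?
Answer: 333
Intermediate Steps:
Function('H')(j, Z) = Add(j, Mul(2, Z))
Function('D')(z) = 3 (Function('D')(z) = Add(-3, Mul(2, 3)) = Add(-3, 6) = 3)
Mul(Function('D')(Function('k')(-3)), 111) = Mul(3, 111) = 333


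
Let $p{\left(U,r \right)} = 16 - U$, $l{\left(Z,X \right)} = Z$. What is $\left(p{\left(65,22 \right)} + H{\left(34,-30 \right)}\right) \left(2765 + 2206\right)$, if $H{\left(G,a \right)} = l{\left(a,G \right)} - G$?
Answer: $-561723$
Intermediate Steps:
$H{\left(G,a \right)} = a - G$
$\left(p{\left(65,22 \right)} + H{\left(34,-30 \right)}\right) \left(2765 + 2206\right) = \left(\left(16 - 65\right) - 64\right) \left(2765 + 2206\right) = \left(\left(16 - 65\right) - 64\right) 4971 = \left(-49 - 64\right) 4971 = \left(-113\right) 4971 = -561723$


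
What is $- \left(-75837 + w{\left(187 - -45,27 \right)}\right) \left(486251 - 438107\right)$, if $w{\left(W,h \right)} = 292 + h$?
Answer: $3635738592$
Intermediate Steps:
$- \left(-75837 + w{\left(187 - -45,27 \right)}\right) \left(486251 - 438107\right) = - \left(-75837 + \left(292 + 27\right)\right) \left(486251 - 438107\right) = - \left(-75837 + 319\right) 48144 = - \left(-75518\right) 48144 = \left(-1\right) \left(-3635738592\right) = 3635738592$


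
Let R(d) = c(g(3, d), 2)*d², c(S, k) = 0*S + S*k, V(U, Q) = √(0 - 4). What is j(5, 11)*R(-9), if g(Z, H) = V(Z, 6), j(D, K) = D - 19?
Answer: -4536*I ≈ -4536.0*I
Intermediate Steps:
V(U, Q) = 2*I (V(U, Q) = √(-4) = 2*I)
j(D, K) = -19 + D
g(Z, H) = 2*I
c(S, k) = S*k (c(S, k) = 0 + S*k = S*k)
R(d) = 4*I*d² (R(d) = ((2*I)*2)*d² = (4*I)*d² = 4*I*d²)
j(5, 11)*R(-9) = (-19 + 5)*(4*I*(-9)²) = -56*I*81 = -4536*I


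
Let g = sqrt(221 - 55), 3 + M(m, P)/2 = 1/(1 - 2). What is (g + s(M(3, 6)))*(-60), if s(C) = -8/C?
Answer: -60 - 60*sqrt(166) ≈ -833.05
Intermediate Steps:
M(m, P) = -8 (M(m, P) = -6 + 2/(1 - 2) = -6 + 2/(-1) = -6 + 2*(-1) = -6 - 2 = -8)
g = sqrt(166) ≈ 12.884
(g + s(M(3, 6)))*(-60) = (sqrt(166) - 8/(-8))*(-60) = (sqrt(166) - 8*(-1/8))*(-60) = (sqrt(166) + 1)*(-60) = (1 + sqrt(166))*(-60) = -60 - 60*sqrt(166)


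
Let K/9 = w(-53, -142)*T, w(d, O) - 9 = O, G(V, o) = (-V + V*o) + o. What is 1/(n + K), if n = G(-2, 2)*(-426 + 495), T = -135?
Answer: 1/161595 ≈ 6.1883e-6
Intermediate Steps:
G(V, o) = o - V + V*o
n = 0 (n = (2 - 1*(-2) - 2*2)*(-426 + 495) = (2 + 2 - 4)*69 = 0*69 = 0)
w(d, O) = 9 + O
K = 161595 (K = 9*((9 - 142)*(-135)) = 9*(-133*(-135)) = 9*17955 = 161595)
1/(n + K) = 1/(0 + 161595) = 1/161595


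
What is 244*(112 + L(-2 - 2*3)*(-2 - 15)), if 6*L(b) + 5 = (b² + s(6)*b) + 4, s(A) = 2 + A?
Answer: 84058/3 ≈ 28019.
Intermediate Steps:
L(b) = -⅙ + b²/6 + 4*b/3 (L(b) = -⅚ + ((b² + (2 + 6)*b) + 4)/6 = -⅚ + ((b² + 8*b) + 4)/6 = -⅚ + (4 + b² + 8*b)/6 = -⅚ + (⅔ + b²/6 + 4*b/3) = -⅙ + b²/6 + 4*b/3)
244*(112 + L(-2 - 2*3)*(-2 - 15)) = 244*(112 + (-⅙ + (-2 - 2*3)²/6 + 4*(-2 - 2*3)/3)*(-2 - 15)) = 244*(112 + (-⅙ + (-2 - 6)²/6 + 4*(-2 - 6)/3)*(-17)) = 244*(112 + (-⅙ + (⅙)*(-8)² + (4/3)*(-8))*(-17)) = 244*(112 + (-⅙ + (⅙)*64 - 32/3)*(-17)) = 244*(112 + (-⅙ + 32/3 - 32/3)*(-17)) = 244*(112 - ⅙*(-17)) = 244*(112 + 17/6) = 244*(689/6) = 84058/3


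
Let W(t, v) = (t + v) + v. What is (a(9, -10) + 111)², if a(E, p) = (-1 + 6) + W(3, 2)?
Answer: 15129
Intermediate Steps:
W(t, v) = t + 2*v
a(E, p) = 12 (a(E, p) = (-1 + 6) + (3 + 2*2) = 5 + (3 + 4) = 5 + 7 = 12)
(a(9, -10) + 111)² = (12 + 111)² = 123² = 15129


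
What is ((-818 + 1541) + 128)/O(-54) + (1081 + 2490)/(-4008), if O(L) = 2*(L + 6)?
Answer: -156401/16032 ≈ -9.7556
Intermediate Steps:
O(L) = 12 + 2*L (O(L) = 2*(6 + L) = 12 + 2*L)
((-818 + 1541) + 128)/O(-54) + (1081 + 2490)/(-4008) = ((-818 + 1541) + 128)/(12 + 2*(-54)) + (1081 + 2490)/(-4008) = (723 + 128)/(12 - 108) + 3571*(-1/4008) = 851/(-96) - 3571/4008 = 851*(-1/96) - 3571/4008 = -851/96 - 3571/4008 = -156401/16032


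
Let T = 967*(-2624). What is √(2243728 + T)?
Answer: 4*I*√18355 ≈ 541.92*I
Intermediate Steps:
T = -2537408
√(2243728 + T) = √(2243728 - 2537408) = √(-293680) = 4*I*√18355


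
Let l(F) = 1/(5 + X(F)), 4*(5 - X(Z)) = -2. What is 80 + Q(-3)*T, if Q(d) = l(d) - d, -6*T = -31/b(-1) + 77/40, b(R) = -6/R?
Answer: 246977/3024 ≈ 81.672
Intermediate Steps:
X(Z) = 11/2 (X(Z) = 5 - 1/4*(-2) = 5 + 1/2 = 11/2)
T = 389/720 (T = -(-31/((-6/(-1))) + 77/40)/6 = -(-31/((-6*(-1))) + 77*(1/40))/6 = -(-31/6 + 77/40)/6 = -1/6*(-389/120) = 389/720 ≈ 0.54028)
l(F) = 2/21 (l(F) = 1/(5 + 11/2) = 1/(21/2) = 2/21)
Q(d) = 2/21 - d
80 + Q(-3)*T = 80 + (2/21 - 1*(-3))*(389/720) = 80 + (2/21 + 3)*(389/720) = 80 + (65/21)*(389/720) = 80 + 5057/3024 = 246977/3024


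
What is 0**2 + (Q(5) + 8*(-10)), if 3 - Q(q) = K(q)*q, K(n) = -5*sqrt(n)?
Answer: -77 + 25*sqrt(5) ≈ -21.098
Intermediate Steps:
Q(q) = 3 + 5*q**(3/2) (Q(q) = 3 - (-5*sqrt(q))*q = 3 - (-5)*q**(3/2) = 3 + 5*q**(3/2))
0**2 + (Q(5) + 8*(-10)) = 0**2 + ((3 + 5*5**(3/2)) + 8*(-10)) = 0 + ((3 + 5*(5*sqrt(5))) - 80) = 0 + ((3 + 25*sqrt(5)) - 80) = 0 + (-77 + 25*sqrt(5)) = -77 + 25*sqrt(5)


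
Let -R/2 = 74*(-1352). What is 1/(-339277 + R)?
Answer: -1/139181 ≈ -7.1849e-6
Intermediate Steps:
R = 200096 (R = -148*(-1352) = -2*(-100048) = 200096)
1/(-339277 + R) = 1/(-339277 + 200096) = 1/(-139181) = -1/139181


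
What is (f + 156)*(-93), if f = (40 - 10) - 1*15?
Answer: -15903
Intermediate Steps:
f = 15 (f = 30 - 15 = 15)
(f + 156)*(-93) = (15 + 156)*(-93) = 171*(-93) = -15903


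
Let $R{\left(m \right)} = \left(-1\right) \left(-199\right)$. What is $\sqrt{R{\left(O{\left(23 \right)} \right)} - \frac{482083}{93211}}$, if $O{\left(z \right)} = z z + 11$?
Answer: $\frac{3 \sqrt{187114930574}}{93211} \approx 13.922$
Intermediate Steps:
$O{\left(z \right)} = 11 + z^{2}$ ($O{\left(z \right)} = z^{2} + 11 = 11 + z^{2}$)
$R{\left(m \right)} = 199$
$\sqrt{R{\left(O{\left(23 \right)} \right)} - \frac{482083}{93211}} = \sqrt{199 - \frac{482083}{93211}} = \sqrt{\frac{18066906}{93211}} = \frac{3 \sqrt{187114930574}}{93211}$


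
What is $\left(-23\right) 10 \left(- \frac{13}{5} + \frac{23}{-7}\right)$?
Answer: $\frac{9476}{7} \approx 1353.7$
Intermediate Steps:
$\left(-23\right) 10 \left(- \frac{13}{5} + \frac{23}{-7}\right) = - 230 \left(\left(-13\right) \frac{1}{5} + 23 \left(- \frac{1}{7}\right)\right) = - 230 \left(- \frac{13}{5} - \frac{23}{7}\right) = \left(-230\right) \left(- \frac{206}{35}\right) = \frac{9476}{7}$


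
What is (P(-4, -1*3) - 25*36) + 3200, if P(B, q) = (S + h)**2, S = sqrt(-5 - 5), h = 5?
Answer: 2315 + 10*I*sqrt(10) ≈ 2315.0 + 31.623*I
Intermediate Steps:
S = I*sqrt(10) (S = sqrt(-10) = I*sqrt(10) ≈ 3.1623*I)
P(B, q) = (5 + I*sqrt(10))**2 (P(B, q) = (I*sqrt(10) + 5)**2 = (5 + I*sqrt(10))**2)
(P(-4, -1*3) - 25*36) + 3200 = ((5 + I*sqrt(10))**2 - 25*36) + 3200 = ((5 + I*sqrt(10))**2 - 900) + 3200 = (-900 + (5 + I*sqrt(10))**2) + 3200 = 2300 + (5 + I*sqrt(10))**2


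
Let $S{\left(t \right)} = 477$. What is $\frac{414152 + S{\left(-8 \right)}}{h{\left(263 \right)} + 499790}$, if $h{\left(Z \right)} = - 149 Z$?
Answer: $\frac{414629}{460603} \approx 0.90019$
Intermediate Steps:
$\frac{414152 + S{\left(-8 \right)}}{h{\left(263 \right)} + 499790} = \frac{414152 + 477}{\left(-149\right) 263 + 499790} = \frac{414629}{-39187 + 499790} = \frac{414629}{460603}$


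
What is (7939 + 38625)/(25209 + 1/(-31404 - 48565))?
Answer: 930919129/503984630 ≈ 1.8471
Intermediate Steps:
(7939 + 38625)/(25209 + 1/(-31404 - 48565)) = 46564/(25209 + 1/(-79969)) = 46564/(25209 - 1/79969) = 46564/(2015938520/79969) = 46564*(79969/2015938520) = 930919129/503984630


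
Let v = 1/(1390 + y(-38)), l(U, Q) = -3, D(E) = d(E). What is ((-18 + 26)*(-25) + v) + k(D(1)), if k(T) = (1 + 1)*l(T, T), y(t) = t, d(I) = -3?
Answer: -278511/1352 ≈ -206.00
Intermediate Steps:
D(E) = -3
k(T) = -6 (k(T) = (1 + 1)*(-3) = 2*(-3) = -6)
v = 1/1352 (v = 1/(1390 - 38) = 1/1352 ≈ 0.00073965)
((-18 + 26)*(-25) + v) + k(D(1)) = ((-18 + 26)*(-25) + 1/1352) - 6 = (8*(-25) + 1/1352) - 6 = (-200 + 1/1352) - 6 = -270399/1352 - 6 = -278511/1352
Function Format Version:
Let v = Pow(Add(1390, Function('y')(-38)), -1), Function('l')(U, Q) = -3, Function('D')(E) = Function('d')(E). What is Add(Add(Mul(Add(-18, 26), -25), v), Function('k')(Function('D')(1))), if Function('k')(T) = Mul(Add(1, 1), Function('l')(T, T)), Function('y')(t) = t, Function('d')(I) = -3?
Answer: Rational(-278511, 1352) ≈ -206.00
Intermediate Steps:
Function('D')(E) = -3
Function('k')(T) = -6 (Function('k')(T) = Mul(Add(1, 1), -3) = Mul(2, -3) = -6)
v = Rational(1, 1352) (v = Pow(Add(1390, -38), -1) = Pow(1352, -1) = Rational(1, 1352) ≈ 0.00073965)
Add(Add(Mul(Add(-18, 26), -25), v), Function('k')(Function('D')(1))) = Add(Add(Mul(Add(-18, 26), -25), Rational(1, 1352)), -6) = Add(Add(Mul(8, -25), Rational(1, 1352)), -6) = Add(Add(-200, Rational(1, 1352)), -6) = Add(Rational(-270399, 1352), -6) = Rational(-278511, 1352)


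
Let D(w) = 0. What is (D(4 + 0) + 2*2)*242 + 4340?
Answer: 5308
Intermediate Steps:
(D(4 + 0) + 2*2)*242 + 4340 = (0 + 2*2)*242 + 4340 = (0 + 4)*242 + 4340 = 4*242 + 4340 = 968 + 4340 = 5308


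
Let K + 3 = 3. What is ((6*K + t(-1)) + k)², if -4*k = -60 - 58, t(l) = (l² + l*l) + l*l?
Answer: 4225/4 ≈ 1056.3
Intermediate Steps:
K = 0 (K = -3 + 3 = 0)
t(l) = 3*l² (t(l) = (l² + l²) + l² = 2*l² + l² = 3*l²)
k = 59/2 (k = -(-60 - 58)/4 = -¼*(-118) = 59/2 ≈ 29.500)
((6*K + t(-1)) + k)² = ((6*0 + 3*(-1)²) + 59/2)² = ((0 + 3*1) + 59/2)² = ((0 + 3) + 59/2)² = (3 + 59/2)² = (65/2)² = 4225/4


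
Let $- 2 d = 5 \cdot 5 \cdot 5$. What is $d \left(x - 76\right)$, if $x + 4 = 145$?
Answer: $- \frac{8125}{2} \approx -4062.5$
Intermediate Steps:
$x = 141$ ($x = -4 + 145 = 141$)
$d = - \frac{125}{2}$ ($d = - \frac{5 \cdot 5 \cdot 5}{2} = - \frac{25 \cdot 5}{2} = \left(- \frac{1}{2}\right) 125 = - \frac{125}{2} \approx -62.5$)
$d \left(x - 76\right) = - \frac{125 \left(141 - 76\right)}{2} = \left(- \frac{125}{2}\right) 65 = - \frac{8125}{2}$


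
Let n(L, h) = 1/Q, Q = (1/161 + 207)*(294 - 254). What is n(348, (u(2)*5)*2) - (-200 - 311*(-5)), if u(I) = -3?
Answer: -1806377439/1333120 ≈ -1355.0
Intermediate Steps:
Q = 1333120/161 (Q = (1/161 + 207)*40 = (33328/161)*40 = 1333120/161 ≈ 8280.3)
n(L, h) = 161/1333120 (n(L, h) = 1/(1333120/161) = 161/1333120)
n(348, (u(2)*5)*2) - (-200 - 311*(-5)) = 161/1333120 - (-200 - 311*(-5)) = 161/1333120 - (-200 + 1555) = 161/1333120 - 1*1355 = 161/1333120 - 1355 = -1806377439/1333120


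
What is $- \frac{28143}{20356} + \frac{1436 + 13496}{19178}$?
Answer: $- \frac{117885331}{195193684} \approx -0.60394$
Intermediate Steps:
$- \frac{28143}{20356} + \frac{1436 + 13496}{19178} = \left(-28143\right) \frac{1}{20356} + 14932 \cdot \frac{1}{19178} = - \frac{28143}{20356} + \frac{7466}{9589} = - \frac{117885331}{195193684}$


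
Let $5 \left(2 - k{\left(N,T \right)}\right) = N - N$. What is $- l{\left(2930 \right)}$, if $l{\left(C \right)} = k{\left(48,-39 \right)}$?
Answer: $-2$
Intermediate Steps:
$k{\left(N,T \right)} = 2$ ($k{\left(N,T \right)} = 2 - \frac{N - N}{5} = 2 - 0 = 2 + 0 = 2$)
$l{\left(C \right)} = 2$
$- l{\left(2930 \right)} = \left(-1\right) 2 = -2$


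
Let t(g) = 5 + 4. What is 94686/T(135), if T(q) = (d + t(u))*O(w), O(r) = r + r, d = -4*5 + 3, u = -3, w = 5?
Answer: -47343/40 ≈ -1183.6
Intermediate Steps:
t(g) = 9
d = -17 (d = -20 + 3 = -17)
O(r) = 2*r
T(q) = -80 (T(q) = (-17 + 9)*(2*5) = -8*10 = -80)
94686/T(135) = 94686/(-80) = 94686*(-1/80) = -47343/40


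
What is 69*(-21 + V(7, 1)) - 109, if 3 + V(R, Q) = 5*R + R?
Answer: 1133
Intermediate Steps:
V(R, Q) = -3 + 6*R (V(R, Q) = -3 + (5*R + R) = -3 + 6*R)
69*(-21 + V(7, 1)) - 109 = 69*(-21 + (-3 + 6*7)) - 109 = 69*(-21 + (-3 + 42)) - 109 = 69*(-21 + 39) - 109 = 69*18 - 109 = 1242 - 109 = 1133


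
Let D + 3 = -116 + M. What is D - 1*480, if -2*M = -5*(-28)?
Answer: -669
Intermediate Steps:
M = -70 (M = -(-5)*(-28)/2 = -½*140 = -70)
D = -189 (D = -3 + (-116 - 70) = -3 - 186 = -189)
D - 1*480 = -189 - 1*480 = -189 - 480 = -669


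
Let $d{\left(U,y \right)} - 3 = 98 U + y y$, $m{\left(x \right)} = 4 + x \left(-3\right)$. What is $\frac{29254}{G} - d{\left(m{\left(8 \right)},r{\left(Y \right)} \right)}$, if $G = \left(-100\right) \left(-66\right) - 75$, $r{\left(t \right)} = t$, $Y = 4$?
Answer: $\frac{12694279}{6525} \approx 1945.5$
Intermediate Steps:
$m{\left(x \right)} = 4 - 3 x$
$G = 6525$ ($G = 6600 - 75 = 6525$)
$d{\left(U,y \right)} = 3 + y^{2} + 98 U$ ($d{\left(U,y \right)} = 3 + \left(98 U + y y\right) = 3 + \left(98 U + y^{2}\right) = 3 + \left(y^{2} + 98 U\right) = 3 + y^{2} + 98 U$)
$\frac{29254}{G} - d{\left(m{\left(8 \right)},r{\left(Y \right)} \right)} = \frac{29254}{6525} - \left(3 + 4^{2} + 98 \left(4 - 24\right)\right) = 29254 \cdot \frac{1}{6525} - \left(3 + 16 + 98 \left(4 - 24\right)\right) = \frac{29254}{6525} - \left(3 + 16 + 98 \left(-20\right)\right) = \frac{29254}{6525} - \left(3 + 16 - 1960\right) = \frac{29254}{6525} - -1941 = \frac{29254}{6525} + 1941 = \frac{12694279}{6525}$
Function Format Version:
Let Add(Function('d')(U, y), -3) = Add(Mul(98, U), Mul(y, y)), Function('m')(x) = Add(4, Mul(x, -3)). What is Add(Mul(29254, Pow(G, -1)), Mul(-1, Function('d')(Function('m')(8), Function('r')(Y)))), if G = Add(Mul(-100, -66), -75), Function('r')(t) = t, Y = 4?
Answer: Rational(12694279, 6525) ≈ 1945.5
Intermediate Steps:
Function('m')(x) = Add(4, Mul(-3, x))
G = 6525 (G = Add(6600, -75) = 6525)
Function('d')(U, y) = Add(3, Pow(y, 2), Mul(98, U)) (Function('d')(U, y) = Add(3, Add(Mul(98, U), Mul(y, y))) = Add(3, Add(Mul(98, U), Pow(y, 2))) = Add(3, Add(Pow(y, 2), Mul(98, U))) = Add(3, Pow(y, 2), Mul(98, U)))
Add(Mul(29254, Pow(G, -1)), Mul(-1, Function('d')(Function('m')(8), Function('r')(Y)))) = Add(Mul(29254, Pow(6525, -1)), Mul(-1, Add(3, Pow(4, 2), Mul(98, Add(4, Mul(-3, 8)))))) = Add(Mul(29254, Rational(1, 6525)), Mul(-1, Add(3, 16, Mul(98, Add(4, -24))))) = Add(Rational(29254, 6525), Mul(-1, Add(3, 16, Mul(98, -20)))) = Add(Rational(29254, 6525), Mul(-1, Add(3, 16, -1960))) = Add(Rational(29254, 6525), Mul(-1, -1941)) = Add(Rational(29254, 6525), 1941) = Rational(12694279, 6525)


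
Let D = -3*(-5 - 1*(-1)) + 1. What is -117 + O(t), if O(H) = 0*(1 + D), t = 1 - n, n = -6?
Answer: -117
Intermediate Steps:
t = 7 (t = 1 - 1*(-6) = 1 + 6 = 7)
D = 13 (D = -3*(-5 + 1) + 1 = -3*(-4) + 1 = 12 + 1 = 13)
O(H) = 0 (O(H) = 0*(1 + 13) = 0*14 = 0)
-117 + O(t) = -117 + 0 = -117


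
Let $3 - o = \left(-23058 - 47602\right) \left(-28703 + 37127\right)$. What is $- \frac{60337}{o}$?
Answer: $- \frac{60337}{595239843} \approx -0.00010137$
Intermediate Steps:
$o = 595239843$ ($o = 3 - \left(-23058 - 47602\right) \left(-28703 + 37127\right) = 3 - \left(-70660\right) 8424 = 3 - -595239840 = 3 + 595239840 = 595239843$)
$- \frac{60337}{o} = - \frac{60337}{595239843}$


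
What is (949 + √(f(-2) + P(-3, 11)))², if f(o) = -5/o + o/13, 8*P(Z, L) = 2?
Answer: 46831387/52 + 219*√195 ≈ 9.0366e+5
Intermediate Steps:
P(Z, L) = ¼ (P(Z, L) = (⅛)*2 = ¼)
f(o) = -5/o + o/13 (f(o) = -5/o + o*(1/13) = -5/o + o/13)
(949 + √(f(-2) + P(-3, 11)))² = (949 + √((-5/(-2) + (1/13)*(-2)) + ¼))² = (949 + √((-5*(-½) - 2/13) + ¼))² = (949 + √((5/2 - 2/13) + ¼))² = (949 + √(61/26 + ¼))² = (949 + √(135/52))² = (949 + 3*√195/26)²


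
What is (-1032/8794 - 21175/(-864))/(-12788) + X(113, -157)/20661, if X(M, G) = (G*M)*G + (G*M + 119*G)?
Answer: 44514997183613747/334582266411648 ≈ 133.05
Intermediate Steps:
X(M, G) = 119*G + G*M + M*G² (X(M, G) = M*G² + (119*G + G*M) = 119*G + G*M + M*G²)
(-1032/8794 - 21175/(-864))/(-12788) + X(113, -157)/20661 = (-1032/8794 - 21175/(-864))/(-12788) - 157*(119 + 113 - 157*113)/20661 = (-1032*1/8794 - 21175*(-1/864))*(-1/12788) - 157*(119 + 113 - 17741)*(1/20661) = (-516/4397 + 21175/864)*(-1/12788) - 157*(-17509)*(1/20661) = (92660651/3799008)*(-1/12788) + 2748913*(1/20661) = -92660651/48581714304 + 2748913/20661 = 44514997183613747/334582266411648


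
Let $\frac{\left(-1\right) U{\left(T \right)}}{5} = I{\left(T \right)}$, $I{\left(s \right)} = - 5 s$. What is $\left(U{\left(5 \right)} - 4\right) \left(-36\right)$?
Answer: $-4356$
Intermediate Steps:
$U{\left(T \right)} = 25 T$ ($U{\left(T \right)} = - 5 \left(- 5 T\right) = 25 T$)
$\left(U{\left(5 \right)} - 4\right) \left(-36\right) = \left(25 \cdot 5 - 4\right) \left(-36\right) = \left(125 - 4\right) \left(-36\right) = 121 \left(-36\right) = -4356$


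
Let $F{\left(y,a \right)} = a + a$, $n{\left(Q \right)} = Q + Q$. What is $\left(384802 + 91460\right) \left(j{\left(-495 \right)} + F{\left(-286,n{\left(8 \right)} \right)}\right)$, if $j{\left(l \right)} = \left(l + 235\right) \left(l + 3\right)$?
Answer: $60938675424$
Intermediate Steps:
$j{\left(l \right)} = \left(3 + l\right) \left(235 + l\right)$ ($j{\left(l \right)} = \left(235 + l\right) \left(3 + l\right) = \left(3 + l\right) \left(235 + l\right)$)
$n{\left(Q \right)} = 2 Q$
$F{\left(y,a \right)} = 2 a$
$\left(384802 + 91460\right) \left(j{\left(-495 \right)} + F{\left(-286,n{\left(8 \right)} \right)}\right) = \left(384802 + 91460\right) \left(\left(705 + \left(-495\right)^{2} + 238 \left(-495\right)\right) + 2 \cdot 2 \cdot 8\right) = 476262 \left(\left(705 + 245025 - 117810\right) + 2 \cdot 16\right) = 476262 \left(127920 + 32\right) = 476262 \cdot 127952 = 60938675424$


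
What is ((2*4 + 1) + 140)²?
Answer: 22201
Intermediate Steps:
((2*4 + 1) + 140)² = ((8 + 1) + 140)² = (9 + 140)² = 149² = 22201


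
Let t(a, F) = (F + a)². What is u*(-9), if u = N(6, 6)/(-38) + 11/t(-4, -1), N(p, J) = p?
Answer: -1206/475 ≈ -2.5389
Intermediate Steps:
u = 134/475 (u = 6/(-38) + 11/((-1 - 4)²) = 6*(-1/38) + 11/((-5)²) = -3/19 + 11/25 = 134/475 ≈ 0.28211)
u*(-9) = (134/475)*(-9) = -1206/475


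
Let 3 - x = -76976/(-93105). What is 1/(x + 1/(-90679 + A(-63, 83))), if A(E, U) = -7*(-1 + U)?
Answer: 8496110565/18463947662 ≈ 0.46015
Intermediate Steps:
A(E, U) = 7 - 7*U
x = 202339/93105 (x = 3 - (-76976)/(-93105) = 3 - (-76976)*(-1)/93105 = 3 - 1*76976/93105 = 3 - 76976/93105 = 202339/93105 ≈ 2.1732)
1/(x + 1/(-90679 + A(-63, 83))) = 1/(202339/93105 + 1/(-90679 + (7 - 7*83))) = 1/(202339/93105 + 1/(-90679 + (7 - 581))) = 1/(202339/93105 + 1/(-90679 - 574)) = 1/(202339/93105 + 1/(-91253)) = 1/(202339/93105 - 1/91253) = 1/(18463947662/8496110565) = 8496110565/18463947662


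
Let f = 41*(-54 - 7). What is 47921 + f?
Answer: 45420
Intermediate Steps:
f = -2501 (f = 41*(-61) = -2501)
47921 + f = 47921 - 2501 = 45420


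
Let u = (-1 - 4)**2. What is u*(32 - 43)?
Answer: -275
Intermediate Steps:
u = 25 (u = (-5)**2 = 25)
u*(32 - 43) = 25*(32 - 43) = 25*(-11) = -275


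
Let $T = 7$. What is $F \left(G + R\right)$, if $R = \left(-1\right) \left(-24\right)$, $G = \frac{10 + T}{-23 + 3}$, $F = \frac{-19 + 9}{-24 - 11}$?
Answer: $\frac{463}{70} \approx 6.6143$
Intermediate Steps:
$F = \frac{2}{7}$ ($F = - \frac{10}{-35} = \left(-10\right) \left(- \frac{1}{35}\right) = \frac{2}{7} \approx 0.28571$)
$G = - \frac{17}{20}$ ($G = \frac{10 + 7}{-23 + 3} = \frac{17}{-20} = 17 \left(- \frac{1}{20}\right) = - \frac{17}{20} \approx -0.85$)
$R = 24$
$F \left(G + R\right) = \frac{2 \left(- \frac{17}{20} + 24\right)}{7} = \frac{2}{7} \cdot \frac{463}{20} = \frac{463}{70}$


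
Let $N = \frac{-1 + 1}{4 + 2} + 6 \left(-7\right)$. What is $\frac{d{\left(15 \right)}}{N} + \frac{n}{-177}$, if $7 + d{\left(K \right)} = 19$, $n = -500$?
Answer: $\frac{3146}{1239} \approx 2.5391$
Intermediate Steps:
$d{\left(K \right)} = 12$ ($d{\left(K \right)} = -7 + 19 = 12$)
$N = -42$ ($N = \frac{0}{6} - 42 = 0 \cdot \frac{1}{6} - 42 = 0 - 42 = -42$)
$\frac{d{\left(15 \right)}}{N} + \frac{n}{-177} = \frac{12}{-42} - \frac{500}{-177} = 12 \left(- \frac{1}{42}\right) - - \frac{500}{177} = - \frac{2}{7} + \frac{500}{177} = \frac{3146}{1239}$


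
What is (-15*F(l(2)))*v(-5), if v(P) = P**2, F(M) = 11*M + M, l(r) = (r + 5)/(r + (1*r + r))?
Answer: -5250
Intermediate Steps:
l(r) = (5 + r)/(3*r) (l(r) = (5 + r)/(r + (r + r)) = (5 + r)/(r + 2*r) = (5 + r)/((3*r)) = (5 + r)*(1/(3*r)) = (5 + r)/(3*r))
F(M) = 12*M
(-15*F(l(2)))*v(-5) = -180*(1/3)*(5 + 2)/2*(-5)**2 = -180*(1/3)*(1/2)*7*25 = -180*7/6*25 = -15*14*25 = -210*25 = -5250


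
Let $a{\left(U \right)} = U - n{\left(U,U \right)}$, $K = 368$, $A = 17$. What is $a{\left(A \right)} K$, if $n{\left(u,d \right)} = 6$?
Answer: $4048$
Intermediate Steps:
$a{\left(U \right)} = -6 + U$ ($a{\left(U \right)} = U - 6 = -6 + U$)
$a{\left(A \right)} K = \left(-6 + 17\right) 368 = 11 \cdot 368 = 4048$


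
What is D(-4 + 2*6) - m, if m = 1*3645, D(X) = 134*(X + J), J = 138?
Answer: 15919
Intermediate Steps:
D(X) = 18492 + 134*X (D(X) = 134*(X + 138) = 134*(138 + X) = 18492 + 134*X)
m = 3645
D(-4 + 2*6) - m = (18492 + 134*(-4 + 2*6)) - 1*3645 = (18492 + 134*(-4 + 12)) - 3645 = (18492 + 134*8) - 3645 = (18492 + 1072) - 3645 = 19564 - 3645 = 15919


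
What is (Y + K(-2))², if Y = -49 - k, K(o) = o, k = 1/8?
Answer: 167281/64 ≈ 2613.8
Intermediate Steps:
k = ⅛ ≈ 0.12500
Y = -393/8 (Y = -49 - 1*⅛ = -49 - ⅛ = -393/8 ≈ -49.125)
(Y + K(-2))² = (-393/8 - 2)² = (-409/8)² = 167281/64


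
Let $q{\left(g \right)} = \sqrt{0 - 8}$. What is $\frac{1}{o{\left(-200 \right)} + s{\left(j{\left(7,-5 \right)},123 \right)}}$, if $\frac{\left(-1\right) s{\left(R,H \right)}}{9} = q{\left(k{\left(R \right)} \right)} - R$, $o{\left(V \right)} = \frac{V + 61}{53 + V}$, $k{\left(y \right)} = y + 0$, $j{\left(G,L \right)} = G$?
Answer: $\frac{172725}{12795329} + \frac{194481 i \sqrt{2}}{51181316} \approx 0.013499 + 0.0053738 i$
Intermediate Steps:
$k{\left(y \right)} = y$
$q{\left(g \right)} = 2 i \sqrt{2}$ ($q{\left(g \right)} = \sqrt{-8} = 2 i \sqrt{2}$)
$o{\left(V \right)} = \frac{61 + V}{53 + V}$
$s{\left(R,H \right)} = 9 R - 18 i \sqrt{2}$ ($s{\left(R,H \right)} = - 9 \left(2 i \sqrt{2} - R\right) = - 9 \left(- R + 2 i \sqrt{2}\right) = 9 R - 18 i \sqrt{2}$)
$\frac{1}{o{\left(-200 \right)} + s{\left(j{\left(7,-5 \right)},123 \right)}} = \frac{1}{\frac{61 - 200}{53 - 200} + \left(9 \cdot 7 - 18 i \sqrt{2}\right)} = \frac{1}{\frac{1}{-147} \left(-139\right) + \left(63 - 18 i \sqrt{2}\right)} = \frac{1}{\left(- \frac{1}{147}\right) \left(-139\right) + \left(63 - 18 i \sqrt{2}\right)} = \frac{1}{\frac{139}{147} + \left(63 - 18 i \sqrt{2}\right)} = \frac{1}{\frac{9400}{147} - 18 i \sqrt{2}}$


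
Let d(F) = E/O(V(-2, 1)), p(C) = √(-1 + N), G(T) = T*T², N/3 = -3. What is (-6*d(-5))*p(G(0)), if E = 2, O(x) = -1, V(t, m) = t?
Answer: 12*I*√10 ≈ 37.947*I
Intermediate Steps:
N = -9 (N = 3*(-3) = -9)
G(T) = T³
p(C) = I*√10 (p(C) = √(-1 - 9) = √(-10) = I*√10)
d(F) = -2 (d(F) = 2/(-1) = 2*(-1) = -2)
(-6*d(-5))*p(G(0)) = (-6*(-2))*(I*√10) = 12*(I*√10) = 12*I*√10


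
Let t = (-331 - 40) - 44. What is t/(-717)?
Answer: 415/717 ≈ 0.57880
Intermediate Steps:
t = -415 (t = -371 - 44 = -415)
t/(-717) = -415/(-717) = -415*(-1/717) = 415/717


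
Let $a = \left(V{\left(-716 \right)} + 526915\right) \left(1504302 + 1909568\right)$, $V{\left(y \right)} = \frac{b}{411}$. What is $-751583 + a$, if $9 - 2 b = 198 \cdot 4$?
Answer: $\frac{246437697136944}{137} \approx 1.7988 \cdot 10^{12}$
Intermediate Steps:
$b = - \frac{783}{2}$ ($b = \frac{9}{2} - \frac{198 \cdot 4}{2} = \frac{9}{2} - 396 = - \frac{783}{2} \approx -391.5$)
$V{\left(y \right)} = - \frac{261}{274}$ ($V{\left(y \right)} = - \frac{783}{2 \cdot 411} = \left(- \frac{783}{2}\right) \frac{1}{411} = - \frac{261}{274}$)
$a = \frac{246437800103815}{137}$ ($a = \left(- \frac{261}{274} + 526915\right) \left(1504302 + 1909568\right) = \frac{144374449}{274} \cdot 3413870 = \frac{246437800103815}{137} \approx 1.7988 \cdot 10^{12}$)
$-751583 + a = -751583 + \frac{246437800103815}{137} = \frac{246437697136944}{137}$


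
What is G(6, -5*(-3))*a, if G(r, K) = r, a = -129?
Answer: -774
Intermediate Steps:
G(6, -5*(-3))*a = 6*(-129) = -774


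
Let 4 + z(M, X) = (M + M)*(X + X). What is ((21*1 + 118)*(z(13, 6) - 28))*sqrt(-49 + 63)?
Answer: 38920*sqrt(14) ≈ 1.4563e+5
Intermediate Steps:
z(M, X) = -4 + 4*M*X (z(M, X) = -4 + (M + M)*(X + X) = -4 + (2*M)*(2*X) = -4 + 4*M*X)
((21*1 + 118)*(z(13, 6) - 28))*sqrt(-49 + 63) = ((21*1 + 118)*((-4 + 4*13*6) - 28))*sqrt(-49 + 63) = ((21 + 118)*((-4 + 312) - 28))*sqrt(14) = (139*(308 - 28))*sqrt(14) = (139*280)*sqrt(14) = 38920*sqrt(14)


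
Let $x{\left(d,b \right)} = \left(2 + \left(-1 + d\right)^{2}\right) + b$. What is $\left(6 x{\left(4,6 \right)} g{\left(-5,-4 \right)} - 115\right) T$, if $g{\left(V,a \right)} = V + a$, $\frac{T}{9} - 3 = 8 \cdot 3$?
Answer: $-251019$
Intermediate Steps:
$T = 243$ ($T = 27 + 9 \cdot 8 \cdot 3 = 27 + 9 \cdot 24 = 27 + 216 = 243$)
$x{\left(d,b \right)} = 2 + b + \left(-1 + d\right)^{2}$
$\left(6 x{\left(4,6 \right)} g{\left(-5,-4 \right)} - 115\right) T = \left(6 \left(2 + 6 + \left(-1 + 4\right)^{2}\right) \left(-5 - 4\right) - 115\right) 243 = \left(6 \left(2 + 6 + 3^{2}\right) \left(-9\right) - 115\right) 243 = \left(6 \left(2 + 6 + 9\right) \left(-9\right) - 115\right) 243 = \left(6 \cdot 17 \left(-9\right) - 115\right) 243 = \left(102 \left(-9\right) - 115\right) 243 = \left(-918 - 115\right) 243 = \left(-1033\right) 243 = -251019$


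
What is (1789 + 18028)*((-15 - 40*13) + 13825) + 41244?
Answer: 263409174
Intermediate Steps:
(1789 + 18028)*((-15 - 40*13) + 13825) + 41244 = 19817*((-15 - 520) + 13825) + 41244 = 19817*(-535 + 13825) + 41244 = 19817*13290 + 41244 = 263367930 + 41244 = 263409174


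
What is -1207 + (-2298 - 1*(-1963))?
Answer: -1542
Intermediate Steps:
-1207 + (-2298 - 1*(-1963)) = -1207 + (-2298 + 1963) = -1207 - 335 = -1542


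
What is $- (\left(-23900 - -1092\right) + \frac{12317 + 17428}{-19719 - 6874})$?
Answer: $\frac{606562889}{26593} \approx 22809.0$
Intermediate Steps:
$- (\left(-23900 - -1092\right) + \frac{12317 + 17428}{-19719 - 6874}) = - (\left(-23900 + 1092\right) + \frac{29745}{-26593}) = - (-22808 + 29745 \left(- \frac{1}{26593}\right)) = - (-22808 - \frac{29745}{26593}) = \left(-1\right) \left(- \frac{606562889}{26593}\right) = \frac{606562889}{26593}$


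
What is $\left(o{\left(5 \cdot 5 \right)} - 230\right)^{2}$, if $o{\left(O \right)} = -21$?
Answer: $63001$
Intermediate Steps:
$\left(o{\left(5 \cdot 5 \right)} - 230\right)^{2} = \left(-21 - 230\right)^{2} = \left(-251\right)^{2} = 63001$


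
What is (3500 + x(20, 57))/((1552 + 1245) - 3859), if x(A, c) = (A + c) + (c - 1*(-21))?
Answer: -3655/1062 ≈ -3.4416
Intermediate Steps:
x(A, c) = 21 + A + 2*c (x(A, c) = (A + c) + (c + 21) = (A + c) + (21 + c) = 21 + A + 2*c)
(3500 + x(20, 57))/((1552 + 1245) - 3859) = (3500 + (21 + 20 + 2*57))/((1552 + 1245) - 3859) = (3500 + (21 + 20 + 114))/(2797 - 3859) = (3500 + 155)/(-1062) = 3655*(-1/1062) = -3655/1062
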